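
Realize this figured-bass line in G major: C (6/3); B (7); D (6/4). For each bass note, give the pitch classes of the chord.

C (6/3): C, E, A.
B (7/5/3): B, D, F#, A.
D (6/4): D, G, B.

C, E, A | B, D, F#, A | D, G, B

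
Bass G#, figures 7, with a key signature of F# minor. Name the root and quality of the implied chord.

The figures 7 indicate a seventh chord in root position.
In root position the bass is the root, so the root is G#.
The chord tones are G#, B, D, F#, giving G# half-diminished seventh.

G# half-diminished seventh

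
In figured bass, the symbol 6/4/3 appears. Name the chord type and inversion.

seventh chord, second inversion

Intervals of 6/4/3 above the bass form a seventh chord; the bass is the fifth, so this is second inversion.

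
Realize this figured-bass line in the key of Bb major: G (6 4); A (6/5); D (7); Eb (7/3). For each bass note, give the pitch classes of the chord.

G, C, Eb | A, C, Eb, F | D, F, A, C | Eb, G, Bb, D

G (6/4): G, C, Eb.
A (6/5/3): A, C, Eb, F.
D (7/5/3): D, F, A, C.
Eb (7/5/3): Eb, G, Bb, D.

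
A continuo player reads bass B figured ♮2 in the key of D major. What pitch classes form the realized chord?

The written figures ♮2 are shorthand for 6/4/2: the 6/4 are implied.
A second above B in this key is C#, made natural (C) by the ♮ figure.
A fourth above B in this key is E.
A sixth above B in this key is G.
Together with the bass B, this spells C major seventh in third inversion.

B, C, E, G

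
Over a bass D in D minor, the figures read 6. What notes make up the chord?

The written figures 6 are shorthand for 6/3: the 3 is implied.
A third above D in this key is F.
A sixth above D in this key is Bb.
Together with the bass D, this spells Bb major in first inversion.

D, F, Bb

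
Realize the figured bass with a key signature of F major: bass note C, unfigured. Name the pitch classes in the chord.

C, E, G

An unfigured bass implies 5/3.
A third above C in this key is E.
A fifth above C in this key is G.
Together with the bass C, this spells C major in root position.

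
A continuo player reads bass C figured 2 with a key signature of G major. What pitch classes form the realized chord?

The written figures 2 are shorthand for 6/4/2: the 6/4 are implied.
A second above C in this key is D.
A fourth above C in this key is F#.
A sixth above C in this key is A.
Together with the bass C, this spells D dominant seventh in third inversion.

C, D, F#, A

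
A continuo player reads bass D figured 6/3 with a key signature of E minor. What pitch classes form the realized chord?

A third above D in this key is F#.
A sixth above D in this key is B.
Together with the bass D, this spells B minor in first inversion.

D, F#, B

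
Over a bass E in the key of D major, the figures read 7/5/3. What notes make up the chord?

A third above E in this key is G.
A fifth above E in this key is B.
A seventh above E in this key is D.
Together with the bass E, this spells E minor seventh in root position.

E, G, B, D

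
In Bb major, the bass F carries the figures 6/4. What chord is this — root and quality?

The figures 6/4 indicate a triad in second inversion.
In second inversion the root lies a fourth above the bass: a fourth above F in Bb major is Bb.
The chord tones are F, Bb, D, giving Bb major.

Bb major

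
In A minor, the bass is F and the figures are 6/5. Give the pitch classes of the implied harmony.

The written figures 6/5 are shorthand for 6/5/3: the 3 is implied.
A third above F in this key is A.
A fifth above F in this key is C.
A sixth above F in this key is D.
Together with the bass F, this spells D minor seventh in first inversion.

F, A, C, D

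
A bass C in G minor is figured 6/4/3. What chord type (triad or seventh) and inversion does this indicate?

Intervals of 6/4/3 above the bass form a seventh chord; the bass is the fifth, so this is second inversion.

seventh chord, second inversion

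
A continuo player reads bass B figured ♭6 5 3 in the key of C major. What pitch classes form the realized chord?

B, D, F, Gb

A third above B in this key is D.
A fifth above B in this key is F.
A sixth above B in this key is G, lowered to Gb by the flat.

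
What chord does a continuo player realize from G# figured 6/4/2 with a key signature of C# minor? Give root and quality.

A major seventh

The figures 6/4/2 indicate a seventh chord in third inversion.
In third inversion the root lies a second above the bass: a second above G# in C# minor is A.
The chord tones are G#, A, C#, E, giving A major seventh.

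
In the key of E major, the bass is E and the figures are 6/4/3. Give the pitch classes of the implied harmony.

A third above E in this key is G#.
A fourth above E in this key is A.
A sixth above E in this key is C#.
Together with the bass E, this spells A major seventh in second inversion.

E, G#, A, C#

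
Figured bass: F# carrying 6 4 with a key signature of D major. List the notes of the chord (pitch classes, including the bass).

F#, B, D

A fourth above F# in this key is B.
A sixth above F# in this key is D.
Together with the bass F#, this spells B minor in second inversion.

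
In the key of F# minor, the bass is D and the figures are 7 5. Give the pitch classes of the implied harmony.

D, F#, A, C#

The written figures 7 5 are shorthand for 7/5/3: the 3 is implied.
A third above D in this key is F#.
A fifth above D in this key is A.
A seventh above D in this key is C#.
Together with the bass D, this spells D major seventh in root position.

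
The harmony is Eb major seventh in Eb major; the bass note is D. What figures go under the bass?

D is the seventh of Eb major seventh, so the chord is in third inversion.
A seventh chord in third inversion is figured 6/4/2, conventionally abbreviated 4/2.

4/2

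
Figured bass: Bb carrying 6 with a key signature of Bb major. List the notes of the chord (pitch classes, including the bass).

Bb, D, G

The written figures 6 are shorthand for 6/3: the 3 is implied.
A third above Bb in this key is D.
A sixth above Bb in this key is G.
Together with the bass Bb, this spells G minor in first inversion.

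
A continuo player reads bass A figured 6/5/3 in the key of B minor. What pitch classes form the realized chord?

A third above A in this key is C#.
A fifth above A in this key is E.
A sixth above A in this key is F#.
Together with the bass A, this spells F# minor seventh in first inversion.

A, C#, E, F#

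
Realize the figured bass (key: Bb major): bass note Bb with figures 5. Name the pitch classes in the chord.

Bb, D, F

The written figures 5 are shorthand for 5/3: the 3 is implied.
A third above Bb in this key is D.
A fifth above Bb in this key is F.
Together with the bass Bb, this spells Bb major in root position.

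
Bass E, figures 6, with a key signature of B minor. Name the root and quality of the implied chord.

C# diminished

The figures 6 indicate a triad in first inversion.
In first inversion the root lies a sixth above the bass: a sixth above E in B minor is C#.
The chord tones are E, G, C#, giving C# diminished.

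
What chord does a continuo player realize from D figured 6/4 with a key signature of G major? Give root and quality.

The figures 6/4 indicate a triad in second inversion.
In second inversion the root lies a fourth above the bass: a fourth above D in G major is G.
The chord tones are D, G, B, giving G major.

G major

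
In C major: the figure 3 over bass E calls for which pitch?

Counting 2 letter steps above E lands on G; in C major, that letter is G.

G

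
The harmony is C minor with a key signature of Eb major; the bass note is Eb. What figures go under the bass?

6

Eb is the third of C minor, so the chord is in first inversion.
A triad in first inversion is figured 6/3, conventionally abbreviated 6.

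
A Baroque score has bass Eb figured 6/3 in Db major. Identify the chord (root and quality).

The figures 6/3 indicate a triad in first inversion.
In first inversion the root lies a sixth above the bass: a sixth above Eb in Db major is C.
The chord tones are Eb, Gb, C, giving C diminished.

C diminished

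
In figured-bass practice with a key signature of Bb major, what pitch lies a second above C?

D

Counting 1 letter step above C lands on D; in Bb major, that letter is D.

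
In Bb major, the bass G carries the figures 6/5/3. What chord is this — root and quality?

Eb major seventh

The figures 6/5/3 indicate a seventh chord in first inversion.
In first inversion the root lies a sixth above the bass: a sixth above G in Bb major is Eb.
The chord tones are G, Bb, D, Eb, giving Eb major seventh.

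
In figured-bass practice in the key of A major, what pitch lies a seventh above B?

Counting 6 letter steps above B lands on A; in A major, that letter is A.

A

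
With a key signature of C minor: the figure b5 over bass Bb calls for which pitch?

Fb

Counting 4 letter steps above Bb lands on F; in C minor, that letter is F.
The b5 figure lowers it a semitone, giving Fb.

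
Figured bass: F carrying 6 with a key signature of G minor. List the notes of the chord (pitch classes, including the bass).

The written figures 6 are shorthand for 6/3: the 3 is implied.
A third above F in this key is A.
A sixth above F in this key is D.
Together with the bass F, this spells D minor in first inversion.

F, A, D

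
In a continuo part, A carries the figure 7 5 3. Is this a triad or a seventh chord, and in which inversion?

Intervals of 7/5/3 above the bass form a seventh chord; the bass is the root, so this is root position.

seventh chord, root position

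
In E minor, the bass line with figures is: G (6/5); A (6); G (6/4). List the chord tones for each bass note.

G (6/5/3): G, B, D, E.
A (6/3): A, C, F#.
G (6/4): G, C, E.

G, B, D, E | A, C, F# | G, C, E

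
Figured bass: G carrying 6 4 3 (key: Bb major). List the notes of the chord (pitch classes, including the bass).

A third above G in this key is Bb.
A fourth above G in this key is C.
A sixth above G in this key is Eb.
Together with the bass G, this spells C minor seventh in second inversion.

G, Bb, C, Eb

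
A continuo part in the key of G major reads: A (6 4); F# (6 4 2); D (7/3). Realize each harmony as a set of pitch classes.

A (6/4): A, D, F#.
F# (6/4/2): F#, G, B, D.
D (7/5/3): D, F#, A, C.

A, D, F# | F#, G, B, D | D, F#, A, C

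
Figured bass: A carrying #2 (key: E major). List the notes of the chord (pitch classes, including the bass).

The written figures #2 are shorthand for 6/4/2: the 6/4 are implied.
A second above A in this key is B, raised to B# by the sharp.
A fourth above A in this key is D#.
A sixth above A in this key is F#.
Together with the bass A, this spells B# diminished seventh in third inversion.

A, B#, D#, F#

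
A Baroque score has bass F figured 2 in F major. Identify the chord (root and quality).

G minor seventh

The figures 2 indicate a seventh chord in third inversion.
In third inversion the root lies a second above the bass: a second above F in F major is G.
The chord tones are F, G, Bb, D, giving G minor seventh.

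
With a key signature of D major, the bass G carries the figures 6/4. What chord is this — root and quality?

C# diminished

The figures 6/4 indicate a triad in second inversion.
In second inversion the root lies a fourth above the bass: a fourth above G in D major is C#.
The chord tones are G, C#, E, giving C# diminished.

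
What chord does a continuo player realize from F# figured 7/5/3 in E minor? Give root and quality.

F# half-diminished seventh

The figures 7/5/3 indicate a seventh chord in root position.
In root position the bass is the root, so the root is F#.
The chord tones are F#, A, C, E, giving F# half-diminished seventh.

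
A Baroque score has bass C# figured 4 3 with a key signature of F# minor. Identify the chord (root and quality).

The figures 4 3 indicate a seventh chord in second inversion.
In second inversion the root lies a fourth above the bass: a fourth above C# in F# minor is F#.
The chord tones are C#, E, F#, A, giving F# minor seventh.

F# minor seventh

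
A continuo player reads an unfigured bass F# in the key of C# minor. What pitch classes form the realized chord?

An unfigured bass implies 5/3.
A third above F# in this key is A.
A fifth above F# in this key is C#.
Together with the bass F#, this spells F# minor in root position.

F#, A, C#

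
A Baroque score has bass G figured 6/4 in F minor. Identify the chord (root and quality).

C minor

The figures 6/4 indicate a triad in second inversion.
In second inversion the root lies a fourth above the bass: a fourth above G in F minor is C.
The chord tones are G, C, Eb, giving C minor.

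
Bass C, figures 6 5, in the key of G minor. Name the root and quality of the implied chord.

A half-diminished seventh

The figures 6 5 indicate a seventh chord in first inversion.
In first inversion the root lies a sixth above the bass: a sixth above C in G minor is A.
The chord tones are C, Eb, G, A, giving A half-diminished seventh.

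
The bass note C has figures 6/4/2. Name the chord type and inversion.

Intervals of 6/4/2 above the bass form a seventh chord; the bass is the seventh, so this is third inversion.

seventh chord, third inversion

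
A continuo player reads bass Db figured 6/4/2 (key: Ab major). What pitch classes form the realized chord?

A second above Db in this key is Eb.
A fourth above Db in this key is G.
A sixth above Db in this key is Bb.
Together with the bass Db, this spells Eb dominant seventh in third inversion.

Db, Eb, G, Bb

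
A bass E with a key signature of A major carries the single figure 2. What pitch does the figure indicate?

F#

Counting 1 letter step above E lands on F; in A major, that letter is F#.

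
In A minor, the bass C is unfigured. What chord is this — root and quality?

An unfigured bass indicates a triad in root position.
In root position the bass is the root, so the root is C.
The chord tones are C, E, G, giving C major.

C major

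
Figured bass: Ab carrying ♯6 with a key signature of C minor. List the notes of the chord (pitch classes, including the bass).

Ab, C, F#

The written figures ♯6 are shorthand for 6/3: the 3 is implied.
A third above Ab in this key is C.
A sixth above Ab in this key is F, raised to F# by the sharp.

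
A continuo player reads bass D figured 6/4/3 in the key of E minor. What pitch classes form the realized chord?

A third above D in this key is F#.
A fourth above D in this key is G.
A sixth above D in this key is B.
Together with the bass D, this spells G major seventh in second inversion.

D, F#, G, B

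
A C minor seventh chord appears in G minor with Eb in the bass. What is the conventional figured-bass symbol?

Eb is the third of C minor seventh, so the chord is in first inversion.
A seventh chord in first inversion is figured 6/5/3, conventionally abbreviated 6/5.

6/5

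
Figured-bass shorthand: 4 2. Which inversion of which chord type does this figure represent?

4 2 is shorthand for 6/4/2.
Intervals of 6/4/2 above the bass form a seventh chord; the bass is the seventh, so this is third inversion.

seventh chord, third inversion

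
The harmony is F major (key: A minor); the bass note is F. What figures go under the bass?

no figures

F is the root of F major, so the chord is in root position.
A triad in root position is figured 5/3, conventionally abbreviated (no figures — root-position triad).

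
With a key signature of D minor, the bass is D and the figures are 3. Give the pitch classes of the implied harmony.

D, F, A

The written figures 3 are shorthand for 5/3: the 5 is implied.
A third above D in this key is F.
A fifth above D in this key is A.
Together with the bass D, this spells D minor in root position.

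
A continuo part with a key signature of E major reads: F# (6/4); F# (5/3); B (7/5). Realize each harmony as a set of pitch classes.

F#, B, D# | F#, A, C# | B, D#, F#, A

F# (6/4): F#, B, D#.
F# (5/3): F#, A, C#.
B (7/5/3): B, D#, F#, A.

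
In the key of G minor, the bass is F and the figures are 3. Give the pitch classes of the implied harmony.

The written figures 3 are shorthand for 5/3: the 5 is implied.
A third above F in this key is A.
A fifth above F in this key is C.
Together with the bass F, this spells F major in root position.

F, A, C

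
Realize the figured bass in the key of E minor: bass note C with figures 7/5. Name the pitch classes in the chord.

C, E, G, B

The written figures 7/5 are shorthand for 7/5/3: the 3 is implied.
A third above C in this key is E.
A fifth above C in this key is G.
A seventh above C in this key is B.
Together with the bass C, this spells C major seventh in root position.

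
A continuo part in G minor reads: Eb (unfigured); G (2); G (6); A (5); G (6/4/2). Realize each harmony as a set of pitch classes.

Eb (5/3): Eb, G, Bb.
G (6/4/2): G, A, C, Eb.
G (6/3): G, Bb, Eb.
A (5/3): A, C, Eb.
G (6/4/2): G, A, C, Eb.

Eb, G, Bb | G, A, C, Eb | G, Bb, Eb | A, C, Eb | G, A, C, Eb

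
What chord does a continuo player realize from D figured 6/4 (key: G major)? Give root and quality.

The figures 6/4 indicate a triad in second inversion.
In second inversion the root lies a fourth above the bass: a fourth above D in G major is G.
The chord tones are D, G, B, giving G major.

G major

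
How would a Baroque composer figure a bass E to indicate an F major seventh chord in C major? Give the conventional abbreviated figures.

4/2

E is the seventh of F major seventh, so the chord is in third inversion.
A seventh chord in third inversion is figured 6/4/2, conventionally abbreviated 4/2.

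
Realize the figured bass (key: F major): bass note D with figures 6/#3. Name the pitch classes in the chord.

D, F#, Bb

A third above D in this key is F, raised to F# by the sharp.
A sixth above D in this key is Bb.
Together with the bass D, this spells Bb augmented in first inversion.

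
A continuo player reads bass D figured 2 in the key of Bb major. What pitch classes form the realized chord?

D, Eb, G, Bb

The written figures 2 are shorthand for 6/4/2: the 6/4 are implied.
A second above D in this key is Eb.
A fourth above D in this key is G.
A sixth above D in this key is Bb.
Together with the bass D, this spells Eb major seventh in third inversion.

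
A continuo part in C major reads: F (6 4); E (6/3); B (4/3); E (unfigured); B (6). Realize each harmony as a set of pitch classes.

F, B, D | E, G, C | B, D, E, G | E, G, B | B, D, G

F (6/4): F, B, D.
E (6/3): E, G, C.
B (6/4/3): B, D, E, G.
E (5/3): E, G, B.
B (6/3): B, D, G.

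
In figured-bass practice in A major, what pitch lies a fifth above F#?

C#

Counting 4 letter steps above F# lands on C; in A major, that letter is C#.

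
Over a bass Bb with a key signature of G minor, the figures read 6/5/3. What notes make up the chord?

A third above Bb in this key is D.
A fifth above Bb in this key is F.
A sixth above Bb in this key is G.
Together with the bass Bb, this spells G minor seventh in first inversion.

Bb, D, F, G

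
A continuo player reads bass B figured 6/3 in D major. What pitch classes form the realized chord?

A third above B in this key is D.
A sixth above B in this key is G.
Together with the bass B, this spells G major in first inversion.

B, D, G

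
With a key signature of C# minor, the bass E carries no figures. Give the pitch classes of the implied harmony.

An unfigured bass implies 5/3.
A third above E in this key is G#.
A fifth above E in this key is B.
Together with the bass E, this spells E major in root position.

E, G#, B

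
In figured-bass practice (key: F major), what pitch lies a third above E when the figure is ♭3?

Counting 2 letter steps above E lands on G; in F major, that letter is G.
The b3 figure lowers it a semitone, giving Gb.

Gb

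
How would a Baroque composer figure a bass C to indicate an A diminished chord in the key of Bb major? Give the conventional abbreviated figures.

6

C is the third of A diminished, so the chord is in first inversion.
A triad in first inversion is figured 6/3, conventionally abbreviated 6.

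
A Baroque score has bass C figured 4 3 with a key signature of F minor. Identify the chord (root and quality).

F minor seventh

The figures 4 3 indicate a seventh chord in second inversion.
In second inversion the root lies a fourth above the bass: a fourth above C in F minor is F.
The chord tones are C, Eb, F, Ab, giving F minor seventh.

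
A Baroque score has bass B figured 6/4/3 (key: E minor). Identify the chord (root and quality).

E minor seventh

The figures 6/4/3 indicate a seventh chord in second inversion.
In second inversion the root lies a fourth above the bass: a fourth above B in E minor is E.
The chord tones are B, D, E, G, giving E minor seventh.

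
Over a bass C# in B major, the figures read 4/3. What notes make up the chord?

C#, E, F#, A#

The written figures 4/3 are shorthand for 6/4/3: the 6 is implied.
A third above C# in this key is E.
A fourth above C# in this key is F#.
A sixth above C# in this key is A#.
Together with the bass C#, this spells F# dominant seventh in second inversion.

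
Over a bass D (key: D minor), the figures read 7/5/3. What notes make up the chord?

D, F, A, C

A third above D in this key is F.
A fifth above D in this key is A.
A seventh above D in this key is C.
Together with the bass D, this spells D minor seventh in root position.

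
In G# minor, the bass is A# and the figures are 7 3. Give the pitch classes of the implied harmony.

A#, C#, E, G#

The written figures 7 3 are shorthand for 7/5/3: the 5 is implied.
A third above A# in this key is C#.
A fifth above A# in this key is E.
A seventh above A# in this key is G#.
Together with the bass A#, this spells A# half-diminished seventh in root position.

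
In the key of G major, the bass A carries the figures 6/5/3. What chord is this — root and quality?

The figures 6/5/3 indicate a seventh chord in first inversion.
In first inversion the root lies a sixth above the bass: a sixth above A in G major is F#.
The chord tones are A, C, E, F#, giving F# half-diminished seventh.

F# half-diminished seventh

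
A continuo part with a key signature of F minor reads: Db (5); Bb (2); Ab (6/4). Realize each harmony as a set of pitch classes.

Db, F, Ab | Bb, C, Eb, G | Ab, Db, F

Db (5/3): Db, F, Ab.
Bb (6/4/2): Bb, C, Eb, G.
Ab (6/4): Ab, Db, F.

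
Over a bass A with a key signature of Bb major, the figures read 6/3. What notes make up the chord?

A third above A in this key is C.
A sixth above A in this key is F.
Together with the bass A, this spells F major in first inversion.

A, C, F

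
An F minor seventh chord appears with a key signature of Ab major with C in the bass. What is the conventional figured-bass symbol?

C is the fifth of F minor seventh, so the chord is in second inversion.
A seventh chord in second inversion is figured 6/4/3, conventionally abbreviated 4/3.

4/3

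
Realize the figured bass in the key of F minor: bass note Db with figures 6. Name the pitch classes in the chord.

The written figures 6 are shorthand for 6/3: the 3 is implied.
A third above Db in this key is F.
A sixth above Db in this key is Bb.
Together with the bass Db, this spells Bb minor in first inversion.

Db, F, Bb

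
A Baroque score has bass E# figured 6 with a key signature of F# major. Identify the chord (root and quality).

The figures 6 indicate a triad in first inversion.
In first inversion the root lies a sixth above the bass: a sixth above E# in F# major is C#.
The chord tones are E#, G#, C#, giving C# major.

C# major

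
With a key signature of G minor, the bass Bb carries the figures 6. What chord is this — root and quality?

G minor

The figures 6 indicate a triad in first inversion.
In first inversion the root lies a sixth above the bass: a sixth above Bb in G minor is G.
The chord tones are Bb, D, G, giving G minor.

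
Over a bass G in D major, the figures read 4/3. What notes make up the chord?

The written figures 4/3 are shorthand for 6/4/3: the 6 is implied.
A third above G in this key is B.
A fourth above G in this key is C#.
A sixth above G in this key is E.
Together with the bass G, this spells C# half-diminished seventh in second inversion.

G, B, C#, E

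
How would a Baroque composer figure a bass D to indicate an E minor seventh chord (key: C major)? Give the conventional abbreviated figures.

4/2

D is the seventh of E minor seventh, so the chord is in third inversion.
A seventh chord in third inversion is figured 6/4/2, conventionally abbreviated 4/2.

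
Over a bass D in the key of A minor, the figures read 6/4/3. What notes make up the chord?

D, F, G, B

A third above D in this key is F.
A fourth above D in this key is G.
A sixth above D in this key is B.
Together with the bass D, this spells G dominant seventh in second inversion.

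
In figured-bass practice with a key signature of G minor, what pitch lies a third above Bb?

Counting 2 letter steps above Bb lands on D; in G minor, that letter is D.

D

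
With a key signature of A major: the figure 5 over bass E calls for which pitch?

B

Counting 4 letter steps above E lands on B; in A major, that letter is B.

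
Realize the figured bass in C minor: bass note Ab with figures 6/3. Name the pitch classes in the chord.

A third above Ab in this key is C.
A sixth above Ab in this key is F.
Together with the bass Ab, this spells F minor in first inversion.

Ab, C, F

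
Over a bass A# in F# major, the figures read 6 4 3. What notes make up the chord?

A#, C#, D#, F#

A third above A# in this key is C#.
A fourth above A# in this key is D#.
A sixth above A# in this key is F#.
Together with the bass A#, this spells D# minor seventh in second inversion.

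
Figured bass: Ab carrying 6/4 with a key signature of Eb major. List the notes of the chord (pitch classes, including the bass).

Ab, D, F

A fourth above Ab in this key is D.
A sixth above Ab in this key is F.
Together with the bass Ab, this spells D diminished in second inversion.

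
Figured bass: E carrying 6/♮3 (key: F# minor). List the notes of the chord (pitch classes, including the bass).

A third above E in this key is G#, made natural (G) by the ♮ figure.
A sixth above E in this key is C#.
Together with the bass E, this spells C# diminished in first inversion.

E, G, C#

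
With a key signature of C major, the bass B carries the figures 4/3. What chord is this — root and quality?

E minor seventh

The figures 4/3 indicate a seventh chord in second inversion.
In second inversion the root lies a fourth above the bass: a fourth above B in C major is E.
The chord tones are B, D, E, G, giving E minor seventh.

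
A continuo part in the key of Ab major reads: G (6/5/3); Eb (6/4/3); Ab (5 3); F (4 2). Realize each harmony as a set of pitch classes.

G (6/5/3): G, Bb, Db, Eb.
Eb (6/4/3): Eb, G, Ab, C.
Ab (5/3): Ab, C, Eb.
F (6/4/2): F, G, Bb, Db.

G, Bb, Db, Eb | Eb, G, Ab, C | Ab, C, Eb | F, G, Bb, Db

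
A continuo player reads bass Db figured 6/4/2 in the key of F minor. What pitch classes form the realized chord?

Db, Eb, G, Bb

A second above Db in this key is Eb.
A fourth above Db in this key is G.
A sixth above Db in this key is Bb.
Together with the bass Db, this spells Eb dominant seventh in third inversion.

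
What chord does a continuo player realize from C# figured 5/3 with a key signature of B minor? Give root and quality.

C# diminished

The figures 5/3 indicate a triad in root position.
In root position the bass is the root, so the root is C#.
The chord tones are C#, E, G, giving C# diminished.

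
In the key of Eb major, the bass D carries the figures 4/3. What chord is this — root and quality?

G minor seventh

The figures 4/3 indicate a seventh chord in second inversion.
In second inversion the root lies a fourth above the bass: a fourth above D in Eb major is G.
The chord tones are D, F, G, Bb, giving G minor seventh.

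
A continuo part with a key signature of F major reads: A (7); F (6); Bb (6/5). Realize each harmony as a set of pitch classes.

A, C, E, G | F, A, D | Bb, D, F, G

A (7/5/3): A, C, E, G.
F (6/3): F, A, D.
Bb (6/5/3): Bb, D, F, G.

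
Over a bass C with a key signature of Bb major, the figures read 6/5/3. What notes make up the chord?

C, Eb, G, A

A third above C in this key is Eb.
A fifth above C in this key is G.
A sixth above C in this key is A.
Together with the bass C, this spells A half-diminished seventh in first inversion.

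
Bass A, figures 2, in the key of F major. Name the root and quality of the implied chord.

The figures 2 indicate a seventh chord in third inversion.
In third inversion the root lies a second above the bass: a second above A in F major is Bb.
The chord tones are A, Bb, D, F, giving Bb major seventh.

Bb major seventh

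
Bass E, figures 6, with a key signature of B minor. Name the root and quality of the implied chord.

C# diminished

The figures 6 indicate a triad in first inversion.
In first inversion the root lies a sixth above the bass: a sixth above E in B minor is C#.
The chord tones are E, G, C#, giving C# diminished.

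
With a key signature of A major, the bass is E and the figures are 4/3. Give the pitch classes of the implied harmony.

The written figures 4/3 are shorthand for 6/4/3: the 6 is implied.
A third above E in this key is G#.
A fourth above E in this key is A.
A sixth above E in this key is C#.
Together with the bass E, this spells A major seventh in second inversion.

E, G#, A, C#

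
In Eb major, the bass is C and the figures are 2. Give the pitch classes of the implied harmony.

C, D, F, Ab

The written figures 2 are shorthand for 6/4/2: the 6/4 are implied.
A second above C in this key is D.
A fourth above C in this key is F.
A sixth above C in this key is Ab.
Together with the bass C, this spells D half-diminished seventh in third inversion.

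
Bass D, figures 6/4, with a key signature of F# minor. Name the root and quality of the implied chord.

The figures 6/4 indicate a triad in second inversion.
In second inversion the root lies a fourth above the bass: a fourth above D in F# minor is G#.
The chord tones are D, G#, B, giving G# diminished.

G# diminished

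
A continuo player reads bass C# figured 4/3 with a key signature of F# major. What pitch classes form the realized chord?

The written figures 4/3 are shorthand for 6/4/3: the 6 is implied.
A third above C# in this key is E#.
A fourth above C# in this key is F#.
A sixth above C# in this key is A#.
Together with the bass C#, this spells F# major seventh in second inversion.

C#, E#, F#, A#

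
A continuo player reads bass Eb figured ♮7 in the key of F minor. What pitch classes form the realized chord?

Eb, G, Bb, D

The written figures ♮7 are shorthand for 7/5/3: the 5/3 are implied.
A third above Eb in this key is G.
A fifth above Eb in this key is Bb.
A seventh above Eb in this key is Db, made natural (D) by the ♮ figure.
Together with the bass Eb, this spells Eb major seventh in root position.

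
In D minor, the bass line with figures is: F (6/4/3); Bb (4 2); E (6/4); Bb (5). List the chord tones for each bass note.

F, A, Bb, D | Bb, C, E, G | E, A, C | Bb, D, F

F (6/4/3): F, A, Bb, D.
Bb (6/4/2): Bb, C, E, G.
E (6/4): E, A, C.
Bb (5/3): Bb, D, F.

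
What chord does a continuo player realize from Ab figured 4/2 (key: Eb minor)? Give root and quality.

Bb minor seventh

The figures 4/2 indicate a seventh chord in third inversion.
In third inversion the root lies a second above the bass: a second above Ab in Eb minor is Bb.
The chord tones are Ab, Bb, Db, F, giving Bb minor seventh.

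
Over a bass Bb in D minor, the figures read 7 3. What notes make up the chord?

Bb, D, F, A

The written figures 7 3 are shorthand for 7/5/3: the 5 is implied.
A third above Bb in this key is D.
A fifth above Bb in this key is F.
A seventh above Bb in this key is A.
Together with the bass Bb, this spells Bb major seventh in root position.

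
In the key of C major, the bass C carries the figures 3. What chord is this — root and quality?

The figures 3 indicate a triad in root position.
In root position the bass is the root, so the root is C.
The chord tones are C, E, G, giving C major.

C major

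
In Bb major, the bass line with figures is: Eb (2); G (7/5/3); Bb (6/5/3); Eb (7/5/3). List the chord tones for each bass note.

Eb, F, A, C | G, Bb, D, F | Bb, D, F, G | Eb, G, Bb, D

Eb (6/4/2): Eb, F, A, C.
G (7/5/3): G, Bb, D, F.
Bb (6/5/3): Bb, D, F, G.
Eb (7/5/3): Eb, G, Bb, D.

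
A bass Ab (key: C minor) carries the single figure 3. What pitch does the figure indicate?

C

Counting 2 letter steps above Ab lands on C; in C minor, that letter is C.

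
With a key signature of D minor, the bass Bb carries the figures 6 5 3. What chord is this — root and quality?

The figures 6 5 3 indicate a seventh chord in first inversion.
In first inversion the root lies a sixth above the bass: a sixth above Bb in D minor is G.
The chord tones are Bb, D, F, G, giving G minor seventh.

G minor seventh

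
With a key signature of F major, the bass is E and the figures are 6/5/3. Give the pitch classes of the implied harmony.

A third above E in this key is G.
A fifth above E in this key is Bb.
A sixth above E in this key is C.
Together with the bass E, this spells C dominant seventh in first inversion.

E, G, Bb, C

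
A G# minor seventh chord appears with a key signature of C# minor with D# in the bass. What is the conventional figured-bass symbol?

D# is the fifth of G# minor seventh, so the chord is in second inversion.
A seventh chord in second inversion is figured 6/4/3, conventionally abbreviated 4/3.

4/3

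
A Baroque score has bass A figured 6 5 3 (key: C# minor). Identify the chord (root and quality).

F# minor seventh

The figures 6 5 3 indicate a seventh chord in first inversion.
In first inversion the root lies a sixth above the bass: a sixth above A in C# minor is F#.
The chord tones are A, C#, E, F#, giving F# minor seventh.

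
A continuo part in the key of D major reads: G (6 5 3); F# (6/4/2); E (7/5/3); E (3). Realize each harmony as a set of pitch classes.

G, B, D, E | F#, G, B, D | E, G, B, D | E, G, B

G (6/5/3): G, B, D, E.
F# (6/4/2): F#, G, B, D.
E (7/5/3): E, G, B, D.
E (5/3): E, G, B.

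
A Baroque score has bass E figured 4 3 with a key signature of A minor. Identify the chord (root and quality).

The figures 4 3 indicate a seventh chord in second inversion.
In second inversion the root lies a fourth above the bass: a fourth above E in A minor is A.
The chord tones are E, G, A, C, giving A minor seventh.

A minor seventh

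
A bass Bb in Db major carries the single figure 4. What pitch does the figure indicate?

Counting 3 letter steps above Bb lands on E; in Db major, that letter is Eb.

Eb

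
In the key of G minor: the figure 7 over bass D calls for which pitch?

C

Counting 6 letter steps above D lands on C; in G minor, that letter is C.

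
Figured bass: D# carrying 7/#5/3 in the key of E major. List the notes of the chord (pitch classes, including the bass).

D#, F#, A#, C#

A third above D# in this key is F#.
A fifth above D# in this key is A, raised to A# by the sharp.
A seventh above D# in this key is C#.
Together with the bass D#, this spells D# minor seventh in root position.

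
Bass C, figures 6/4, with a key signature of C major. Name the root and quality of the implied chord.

F major

The figures 6/4 indicate a triad in second inversion.
In second inversion the root lies a fourth above the bass: a fourth above C in C major is F.
The chord tones are C, F, A, giving F major.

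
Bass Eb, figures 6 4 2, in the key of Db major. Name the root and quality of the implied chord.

The figures 6 4 2 indicate a seventh chord in third inversion.
In third inversion the root lies a second above the bass: a second above Eb in Db major is F.
The chord tones are Eb, F, Ab, C, giving F minor seventh.

F minor seventh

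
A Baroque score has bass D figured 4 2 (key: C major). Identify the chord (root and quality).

The figures 4 2 indicate a seventh chord in third inversion.
In third inversion the root lies a second above the bass: a second above D in C major is E.
The chord tones are D, E, G, B, giving E minor seventh.

E minor seventh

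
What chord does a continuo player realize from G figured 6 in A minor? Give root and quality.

The figures 6 indicate a triad in first inversion.
In first inversion the root lies a sixth above the bass: a sixth above G in A minor is E.
The chord tones are G, B, E, giving E minor.

E minor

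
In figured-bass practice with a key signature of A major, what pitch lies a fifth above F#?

Counting 4 letter steps above F# lands on C; in A major, that letter is C#.

C#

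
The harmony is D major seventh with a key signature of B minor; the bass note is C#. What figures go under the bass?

4/2

C# is the seventh of D major seventh, so the chord is in third inversion.
A seventh chord in third inversion is figured 6/4/2, conventionally abbreviated 4/2.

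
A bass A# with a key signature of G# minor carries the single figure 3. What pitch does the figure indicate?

Counting 2 letter steps above A# lands on C; in G# minor, that letter is C#.

C#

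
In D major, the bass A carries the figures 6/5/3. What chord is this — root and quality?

F# minor seventh

The figures 6/5/3 indicate a seventh chord in first inversion.
In first inversion the root lies a sixth above the bass: a sixth above A in D major is F#.
The chord tones are A, C#, E, F#, giving F# minor seventh.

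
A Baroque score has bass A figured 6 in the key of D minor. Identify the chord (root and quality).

The figures 6 indicate a triad in first inversion.
In first inversion the root lies a sixth above the bass: a sixth above A in D minor is F.
The chord tones are A, C, F, giving F major.

F major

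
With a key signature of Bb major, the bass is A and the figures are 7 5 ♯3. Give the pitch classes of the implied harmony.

A third above A in this key is C, raised to C# by the sharp.
A fifth above A in this key is Eb.
A seventh above A in this key is G.

A, C#, Eb, G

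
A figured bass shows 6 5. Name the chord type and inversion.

6 5 is shorthand for 6/5/3.
Intervals of 6/5/3 above the bass form a seventh chord; the bass is the third, so this is first inversion.

seventh chord, first inversion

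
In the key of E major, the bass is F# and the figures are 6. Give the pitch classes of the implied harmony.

F#, A, D#

The written figures 6 are shorthand for 6/3: the 3 is implied.
A third above F# in this key is A.
A sixth above F# in this key is D#.
Together with the bass F#, this spells D# diminished in first inversion.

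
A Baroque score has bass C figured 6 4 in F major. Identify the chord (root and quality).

The figures 6 4 indicate a triad in second inversion.
In second inversion the root lies a fourth above the bass: a fourth above C in F major is F.
The chord tones are C, F, A, giving F major.

F major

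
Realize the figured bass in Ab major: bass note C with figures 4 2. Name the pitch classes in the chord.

C, Db, F, Ab

The written figures 4 2 are shorthand for 6/4/2: the 6 is implied.
A second above C in this key is Db.
A fourth above C in this key is F.
A sixth above C in this key is Ab.
Together with the bass C, this spells Db major seventh in third inversion.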